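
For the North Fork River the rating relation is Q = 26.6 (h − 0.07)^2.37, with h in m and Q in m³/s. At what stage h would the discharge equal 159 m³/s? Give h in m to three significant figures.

h − h₀ = (Q/C)^(1/b) = (159/26.6)^(1/2.37) = 2.126 m
h = 0.07 + 2.126 = 2.196 m

2.20 m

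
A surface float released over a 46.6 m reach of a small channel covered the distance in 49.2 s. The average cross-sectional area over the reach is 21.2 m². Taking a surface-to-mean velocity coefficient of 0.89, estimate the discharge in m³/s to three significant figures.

17.9 m³/s

v_surface = L / t̄ = 46.6 / 49.2 = 0.9472 m/s
v_mean = 0.89 × 0.9472 = 0.8430 m/s
Q = A × v_mean = 21.2 × 0.8430 = 17.87 m³/s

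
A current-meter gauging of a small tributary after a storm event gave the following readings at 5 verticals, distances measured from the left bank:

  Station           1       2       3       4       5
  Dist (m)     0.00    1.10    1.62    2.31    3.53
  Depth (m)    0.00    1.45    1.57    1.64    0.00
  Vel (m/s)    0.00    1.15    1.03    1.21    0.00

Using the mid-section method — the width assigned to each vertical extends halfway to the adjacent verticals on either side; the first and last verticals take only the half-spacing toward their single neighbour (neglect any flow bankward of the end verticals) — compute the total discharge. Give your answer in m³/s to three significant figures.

w_2 = (1.62 − 0.00)/2 = 0.81 m; q_2 = 1.15 × 1.45 × 0.81 = 1.351 m³/s
w_3 = (2.31 − 1.10)/2 = 0.605 m; q_3 = 1.03 × 1.57 × 0.605 = 0.9783 m³/s
w_4 = (3.53 − 1.62)/2 = 0.955 m; q_4 = 1.21 × 1.64 × 0.955 = 1.895 m³/s
Stations 1, 5 contribute zero (depth or velocity is 0).
Q = Σ qᵢ = 4.224 m³/s

4.22 m³/s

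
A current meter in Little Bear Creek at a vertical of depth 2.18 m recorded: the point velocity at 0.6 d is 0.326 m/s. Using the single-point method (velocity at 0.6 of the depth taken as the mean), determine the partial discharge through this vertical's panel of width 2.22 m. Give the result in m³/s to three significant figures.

1.58 m³/s

v̄ = v₀.₆ = 0.326 m/s
q = v̄ × d × w = 0.3260 × 2.18 × 2.22 = 1.578 m³/s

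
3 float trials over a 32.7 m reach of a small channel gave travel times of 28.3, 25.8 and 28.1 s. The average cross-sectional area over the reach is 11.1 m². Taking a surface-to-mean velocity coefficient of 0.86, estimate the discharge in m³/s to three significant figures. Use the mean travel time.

t̄ = (28.3 + 25.8 + 28.1) / 3 = 27.4 s
v_surface = L / t̄ = 32.7 / 27.4 = 1.193 m/s
v_mean = 0.86 × 1.193 = 1.026 m/s
Q = A × v_mean = 11.1 × 1.026 = 11.39 m³/s

11.4 m³/s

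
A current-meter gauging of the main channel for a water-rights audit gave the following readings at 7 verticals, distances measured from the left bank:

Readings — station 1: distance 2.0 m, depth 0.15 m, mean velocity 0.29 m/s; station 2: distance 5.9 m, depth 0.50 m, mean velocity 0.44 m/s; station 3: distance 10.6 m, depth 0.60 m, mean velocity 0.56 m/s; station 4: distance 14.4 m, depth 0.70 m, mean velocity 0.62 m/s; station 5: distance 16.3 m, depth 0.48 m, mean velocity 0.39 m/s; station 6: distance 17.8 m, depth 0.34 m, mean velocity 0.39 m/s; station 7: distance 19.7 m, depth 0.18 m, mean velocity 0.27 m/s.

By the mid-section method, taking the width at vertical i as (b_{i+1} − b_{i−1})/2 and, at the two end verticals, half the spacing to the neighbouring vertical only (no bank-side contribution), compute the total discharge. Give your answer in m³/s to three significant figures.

w_1 = (5.9 − 2.0)/2 = 1.95 m; q_1 = 0.29 × 0.15 × 1.95 = 0.08483 m³/s
w_2 = (10.6 − 2.0)/2 = 4.3 m; q_2 = 0.44 × 0.50 × 4.3 = 0.9460 m³/s
w_3 = (14.4 − 5.9)/2 = 4.25 m; q_3 = 0.56 × 0.60 × 4.25 = 1.428 m³/s
w_4 = (16.3 − 10.6)/2 = 2.85 m; q_4 = 0.62 × 0.70 × 2.85 = 1.237 m³/s
w_5 = (17.8 − 14.4)/2 = 1.7 m; q_5 = 0.39 × 0.48 × 1.7 = 0.3182 m³/s
w_6 = (19.7 − 16.3)/2 = 1.7 m; q_6 = 0.39 × 0.34 × 1.7 = 0.2254 m³/s
w_7 = (19.7 − 17.8)/2 = 0.95 m; q_7 = 0.27 × 0.18 × 0.95 = 0.04617 m³/s
Q = Σ qᵢ = 4.286 m³/s

4.29 m³/s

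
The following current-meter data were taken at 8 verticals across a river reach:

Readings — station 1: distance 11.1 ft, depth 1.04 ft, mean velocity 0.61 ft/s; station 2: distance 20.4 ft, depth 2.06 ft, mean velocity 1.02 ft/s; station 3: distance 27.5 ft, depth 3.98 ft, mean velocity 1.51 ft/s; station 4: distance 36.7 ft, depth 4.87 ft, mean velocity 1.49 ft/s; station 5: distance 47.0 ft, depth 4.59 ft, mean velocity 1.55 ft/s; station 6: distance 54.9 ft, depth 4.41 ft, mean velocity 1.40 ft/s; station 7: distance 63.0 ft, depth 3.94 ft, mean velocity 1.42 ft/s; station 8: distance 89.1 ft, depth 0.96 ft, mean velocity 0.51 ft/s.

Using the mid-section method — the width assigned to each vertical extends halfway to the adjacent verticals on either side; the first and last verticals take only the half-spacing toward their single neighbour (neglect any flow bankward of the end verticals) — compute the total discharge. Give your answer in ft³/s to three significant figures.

w_1 = (20.4 − 11.1)/2 = 4.65 ft; q_1 = 0.61 × 1.04 × 4.65 = 2.950 ft³/s
w_2 = (27.5 − 11.1)/2 = 8.2 ft; q_2 = 1.02 × 2.06 × 8.2 = 17.23 ft³/s
w_3 = (36.7 − 20.4)/2 = 8.15 ft; q_3 = 1.51 × 3.98 × 8.15 = 48.98 ft³/s
w_4 = (47.0 − 27.5)/2 = 9.75 ft; q_4 = 1.49 × 4.87 × 9.75 = 70.75 ft³/s
w_5 = (54.9 − 36.7)/2 = 9.1 ft; q_5 = 1.55 × 4.59 × 9.1 = 64.74 ft³/s
w_6 = (63.0 − 47.0)/2 = 8 ft; q_6 = 1.40 × 4.41 × 8 = 49.39 ft³/s
w_7 = (89.1 − 54.9)/2 = 17.1 ft; q_7 = 1.42 × 3.94 × 17.1 = 95.67 ft³/s
w_8 = (89.1 − 63.0)/2 = 13.05 ft; q_8 = 0.51 × 0.96 × 13.05 = 6.389 ft³/s
Q = Σ qᵢ = 356.1 ft³/s

356 ft³/s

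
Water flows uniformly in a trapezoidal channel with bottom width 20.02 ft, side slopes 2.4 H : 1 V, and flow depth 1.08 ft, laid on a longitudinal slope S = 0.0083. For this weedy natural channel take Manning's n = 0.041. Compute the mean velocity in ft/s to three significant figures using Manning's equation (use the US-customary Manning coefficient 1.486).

3.20 ft/s

A = (b + z·y)·y = (20.02 + 2.4×1.08)×1.08 = 24.42 ft²
P = b + 2y√(1+z²) = 20.02 + 2×1.08×√(1+2.4²) = 25.64 ft
R = A/P = 24.42/25.64 = 0.9526 ft
Q = (1.486/n)·A·R^(2/3)·S^(1/2) = (1.486/0.041) × 24.42 × 0.9526^(2/3) × 0.0083^(1/2) = 78.07 ft³/s
V = Q/A = 78.07/24.42 = 3.197 ft/s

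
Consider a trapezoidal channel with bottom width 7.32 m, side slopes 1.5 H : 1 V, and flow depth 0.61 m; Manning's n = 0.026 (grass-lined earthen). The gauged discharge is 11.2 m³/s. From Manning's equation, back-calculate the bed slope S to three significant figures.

A = (b + z·y)·y = (7.32 + 1.5×0.61)×0.61 = 5.023 m²
P = b + 2y√(1+z²) = 7.32 + 2×0.61×√(1+1.5²) = 9.519 m
R = A/P = 5.023/9.519 = 0.5277 m
S = (Q·n / (1·A·R^(2/3)))² = (11.2×0.026 / (1×5.023×0.6530))² = 0.007880

0.00788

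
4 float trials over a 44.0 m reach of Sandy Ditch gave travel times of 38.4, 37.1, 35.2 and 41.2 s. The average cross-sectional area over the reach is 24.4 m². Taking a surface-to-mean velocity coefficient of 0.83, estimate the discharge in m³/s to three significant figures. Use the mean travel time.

23.5 m³/s

t̄ = (38.4 + 37.1 + 35.2 + 41.2) / 4 = 37.975 s
v_surface = L / t̄ = 44.0 / 37.975 = 1.159 m/s
v_mean = 0.83 × 1.159 = 0.9617 m/s
Q = A × v_mean = 24.4 × 0.9617 = 23.47 m³/s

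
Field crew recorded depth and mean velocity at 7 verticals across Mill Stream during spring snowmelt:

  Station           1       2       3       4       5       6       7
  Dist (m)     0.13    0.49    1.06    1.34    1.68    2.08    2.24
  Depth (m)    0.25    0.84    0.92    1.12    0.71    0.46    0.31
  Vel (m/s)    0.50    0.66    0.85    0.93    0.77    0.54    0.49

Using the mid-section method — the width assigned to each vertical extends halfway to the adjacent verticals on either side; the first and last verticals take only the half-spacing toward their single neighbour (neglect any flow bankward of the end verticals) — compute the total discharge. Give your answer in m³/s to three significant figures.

1.22 m³/s

w_1 = (0.49 − 0.13)/2 = 0.18 m; q_1 = 0.50 × 0.25 × 0.18 = 0.02250 m³/s
w_2 = (1.06 − 0.13)/2 = 0.465 m; q_2 = 0.66 × 0.84 × 0.465 = 0.2578 m³/s
w_3 = (1.34 − 0.49)/2 = 0.425 m; q_3 = 0.85 × 0.92 × 0.425 = 0.3324 m³/s
w_4 = (1.68 − 1.06)/2 = 0.31 m; q_4 = 0.93 × 1.12 × 0.31 = 0.3229 m³/s
w_5 = (2.08 − 1.34)/2 = 0.37 m; q_5 = 0.77 × 0.71 × 0.37 = 0.2023 m³/s
w_6 = (2.24 − 1.68)/2 = 0.28 m; q_6 = 0.54 × 0.46 × 0.28 = 0.06955 m³/s
w_7 = (2.24 − 2.08)/2 = 0.08 m; q_7 = 0.49 × 0.31 × 0.08 = 0.01215 m³/s
Q = Σ qᵢ = 1.220 m³/s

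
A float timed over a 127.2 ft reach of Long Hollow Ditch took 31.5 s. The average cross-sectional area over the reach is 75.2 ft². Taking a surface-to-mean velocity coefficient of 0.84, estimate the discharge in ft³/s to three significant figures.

255 ft³/s

v_surface = L / t̄ = 127.2 / 31.5 = 4.038 ft/s
v_mean = 0.84 × 4.038 = 3.392 ft/s
Q = A × v_mean = 75.2 × 3.392 = 255.1 ft³/s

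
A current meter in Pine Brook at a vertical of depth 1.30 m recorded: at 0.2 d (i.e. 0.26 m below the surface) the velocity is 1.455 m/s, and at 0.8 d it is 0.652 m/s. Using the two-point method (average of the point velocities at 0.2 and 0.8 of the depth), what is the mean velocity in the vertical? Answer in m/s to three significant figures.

1.05 m/s

v̄ = (1.455 + 0.652) / 2 = 1.054 m/s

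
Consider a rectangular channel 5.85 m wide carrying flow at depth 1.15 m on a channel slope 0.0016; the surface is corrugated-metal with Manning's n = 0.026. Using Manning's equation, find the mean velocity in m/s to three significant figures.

1.35 m/s

A = b·y = 5.85 × 1.15 = 6.728 m²
P = b + 2y = 5.85 + 2×1.15 = 8.150 m
R = A/P = 6.728/8.150 = 0.8255 m
Q = (1/n)·A·R^(2/3)·S^(1/2) = (1/0.026) × 6.728 × 0.8255^(2/3) × 0.0016^(1/2) = 9.108 m³/s
V = Q/A = 9.108/6.728 = 1.354 m/s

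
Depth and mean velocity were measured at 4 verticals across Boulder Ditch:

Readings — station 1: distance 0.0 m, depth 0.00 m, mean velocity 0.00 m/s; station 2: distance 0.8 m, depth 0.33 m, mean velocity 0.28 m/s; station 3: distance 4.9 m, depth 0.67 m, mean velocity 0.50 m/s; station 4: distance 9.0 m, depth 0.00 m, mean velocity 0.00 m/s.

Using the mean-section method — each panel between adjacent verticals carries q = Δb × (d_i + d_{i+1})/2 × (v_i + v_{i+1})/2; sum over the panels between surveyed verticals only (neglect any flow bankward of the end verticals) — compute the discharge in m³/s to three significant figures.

Panel 1-2: Δb = 0.8 m, d̄ = (0.00+0.33)/2 = 0.165, v̄ = (0.00+0.28)/2 = 0.14 → q = 0.8×0.165×0.14 = 0.01848 m³/s
Panel 2-3: Δb = 4.1 m, d̄ = (0.33+0.67)/2 = 0.5, v̄ = (0.28+0.50)/2 = 0.39 → q = 4.1×0.5×0.39 = 0.7995 m³/s
Panel 3-4: Δb = 4.1 m, d̄ = (0.67+0.00)/2 = 0.335, v̄ = (0.50+0.00)/2 = 0.25 → q = 4.1×0.335×0.25 = 0.3434 m³/s
Q = Σ q = 1.161 m³/s

1.16 m³/s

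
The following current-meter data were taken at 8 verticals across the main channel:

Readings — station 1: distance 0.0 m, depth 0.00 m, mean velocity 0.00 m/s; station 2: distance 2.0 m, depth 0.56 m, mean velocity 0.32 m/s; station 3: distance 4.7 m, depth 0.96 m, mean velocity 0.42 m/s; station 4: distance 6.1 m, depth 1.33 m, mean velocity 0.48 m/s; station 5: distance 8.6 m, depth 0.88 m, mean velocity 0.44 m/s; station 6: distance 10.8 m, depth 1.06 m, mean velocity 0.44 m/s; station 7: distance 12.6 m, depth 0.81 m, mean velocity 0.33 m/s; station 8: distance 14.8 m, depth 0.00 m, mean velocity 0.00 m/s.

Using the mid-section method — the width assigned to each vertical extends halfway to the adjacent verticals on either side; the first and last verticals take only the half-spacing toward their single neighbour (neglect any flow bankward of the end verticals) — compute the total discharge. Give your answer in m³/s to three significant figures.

4.87 m³/s

w_2 = (4.7 − 0.0)/2 = 2.35 m; q_2 = 0.32 × 0.56 × 2.35 = 0.4211 m³/s
w_3 = (6.1 − 2.0)/2 = 2.05 m; q_3 = 0.42 × 0.96 × 2.05 = 0.8266 m³/s
w_4 = (8.6 − 4.7)/2 = 1.95 m; q_4 = 0.48 × 1.33 × 1.95 = 1.245 m³/s
w_5 = (10.8 − 6.1)/2 = 2.35 m; q_5 = 0.44 × 0.88 × 2.35 = 0.9099 m³/s
w_6 = (12.6 − 8.6)/2 = 2 m; q_6 = 0.44 × 1.06 × 2 = 0.9328 m³/s
w_7 = (14.8 − 10.8)/2 = 2 m; q_7 = 0.33 × 0.81 × 2 = 0.5346 m³/s
Stations 1, 8 contribute zero (depth or velocity is 0).
Q = Σ qᵢ = 4.870 m³/s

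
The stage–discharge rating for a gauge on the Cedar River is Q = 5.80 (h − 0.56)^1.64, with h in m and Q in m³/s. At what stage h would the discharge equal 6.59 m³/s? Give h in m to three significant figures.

1.64 m

h − h₀ = (Q/C)^(1/b) = (6.59/5.80)^(1/1.64) = 1.081 m
h = 0.56 + 1.081 = 1.641 m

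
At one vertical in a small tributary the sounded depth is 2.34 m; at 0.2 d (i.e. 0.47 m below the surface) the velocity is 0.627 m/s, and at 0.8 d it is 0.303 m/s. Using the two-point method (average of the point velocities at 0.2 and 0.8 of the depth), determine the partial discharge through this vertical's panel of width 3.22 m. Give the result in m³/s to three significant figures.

3.50 m³/s

v̄ = (0.627 + 0.303) / 2 = 0.4650 m/s
q = v̄ × d × w = 0.4650 × 2.34 × 3.22 = 3.504 m³/s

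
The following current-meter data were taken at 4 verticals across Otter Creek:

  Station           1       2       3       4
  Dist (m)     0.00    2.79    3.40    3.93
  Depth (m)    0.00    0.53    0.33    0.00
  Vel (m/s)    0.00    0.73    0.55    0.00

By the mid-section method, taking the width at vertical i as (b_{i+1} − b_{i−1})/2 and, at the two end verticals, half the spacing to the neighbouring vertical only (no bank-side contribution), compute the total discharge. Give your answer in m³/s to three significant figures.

0.761 m³/s

w_2 = (3.40 − 0.00)/2 = 1.7 m; q_2 = 0.73 × 0.53 × 1.7 = 0.6577 m³/s
w_3 = (3.93 − 2.79)/2 = 0.57 m; q_3 = 0.55 × 0.33 × 0.57 = 0.1035 m³/s
Stations 1, 4 contribute zero (depth or velocity is 0).
Q = Σ qᵢ = 0.7612 m³/s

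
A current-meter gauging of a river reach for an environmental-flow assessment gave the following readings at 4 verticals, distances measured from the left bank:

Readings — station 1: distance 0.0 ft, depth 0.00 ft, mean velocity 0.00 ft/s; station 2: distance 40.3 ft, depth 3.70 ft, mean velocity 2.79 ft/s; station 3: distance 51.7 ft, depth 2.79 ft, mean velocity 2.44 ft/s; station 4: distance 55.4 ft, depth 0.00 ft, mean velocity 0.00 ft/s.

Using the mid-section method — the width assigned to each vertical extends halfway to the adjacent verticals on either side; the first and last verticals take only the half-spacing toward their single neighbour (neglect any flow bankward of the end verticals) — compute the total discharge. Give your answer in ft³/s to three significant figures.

w_2 = (51.7 − 0.0)/2 = 25.85 ft; q_2 = 2.79 × 3.70 × 25.85 = 266.8 ft³/s
w_3 = (55.4 − 40.3)/2 = 7.55 ft; q_3 = 2.44 × 2.79 × 7.55 = 51.40 ft³/s
Stations 1, 4 contribute zero (depth or velocity is 0).
Q = Σ qᵢ = 318.2 ft³/s

318 ft³/s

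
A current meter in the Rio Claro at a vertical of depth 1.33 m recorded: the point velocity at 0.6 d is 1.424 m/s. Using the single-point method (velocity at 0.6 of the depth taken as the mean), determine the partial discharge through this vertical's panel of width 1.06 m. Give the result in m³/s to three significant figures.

2.01 m³/s

v̄ = v₀.₆ = 1.424 m/s
q = v̄ × d × w = 1.424 × 1.33 × 1.06 = 2.008 m³/s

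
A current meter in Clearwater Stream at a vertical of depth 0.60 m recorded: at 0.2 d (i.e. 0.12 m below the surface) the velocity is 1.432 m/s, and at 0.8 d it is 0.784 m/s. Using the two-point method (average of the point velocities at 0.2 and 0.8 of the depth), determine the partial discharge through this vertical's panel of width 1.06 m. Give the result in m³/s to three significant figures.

0.705 m³/s

v̄ = (1.432 + 0.784) / 2 = 1.108 m/s
q = v̄ × d × w = 1.108 × 0.60 × 1.06 = 0.7047 m³/s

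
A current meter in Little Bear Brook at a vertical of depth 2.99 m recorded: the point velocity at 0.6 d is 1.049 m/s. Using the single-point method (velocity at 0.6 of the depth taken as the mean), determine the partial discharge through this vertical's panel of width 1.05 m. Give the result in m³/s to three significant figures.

3.29 m³/s

v̄ = v₀.₆ = 1.049 m/s
q = v̄ × d × w = 1.049 × 2.99 × 1.05 = 3.293 m³/s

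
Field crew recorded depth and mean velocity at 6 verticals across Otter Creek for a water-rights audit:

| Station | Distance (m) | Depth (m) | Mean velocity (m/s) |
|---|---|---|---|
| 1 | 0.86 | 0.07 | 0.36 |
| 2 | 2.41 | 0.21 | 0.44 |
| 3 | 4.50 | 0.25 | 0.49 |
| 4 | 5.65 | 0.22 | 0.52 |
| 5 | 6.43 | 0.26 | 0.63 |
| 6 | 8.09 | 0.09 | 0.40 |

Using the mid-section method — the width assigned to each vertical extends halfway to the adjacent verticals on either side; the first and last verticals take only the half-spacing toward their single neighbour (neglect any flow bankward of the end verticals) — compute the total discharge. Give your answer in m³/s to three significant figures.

w_1 = (2.41 − 0.86)/2 = 0.775 m; q_1 = 0.36 × 0.07 × 0.775 = 0.01953 m³/s
w_2 = (4.50 − 0.86)/2 = 1.82 m; q_2 = 0.44 × 0.21 × 1.82 = 0.1682 m³/s
w_3 = (5.65 − 2.41)/2 = 1.62 m; q_3 = 0.49 × 0.25 × 1.62 = 0.1985 m³/s
w_4 = (6.43 − 4.50)/2 = 0.965 m; q_4 = 0.52 × 0.22 × 0.965 = 0.1104 m³/s
w_5 = (8.09 − 5.65)/2 = 1.22 m; q_5 = 0.63 × 0.26 × 1.22 = 0.1998 m³/s
w_6 = (8.09 − 6.43)/2 = 0.83 m; q_6 = 0.40 × 0.09 × 0.83 = 0.02988 m³/s
Q = Σ qᵢ = 0.7263 m³/s

0.726 m³/s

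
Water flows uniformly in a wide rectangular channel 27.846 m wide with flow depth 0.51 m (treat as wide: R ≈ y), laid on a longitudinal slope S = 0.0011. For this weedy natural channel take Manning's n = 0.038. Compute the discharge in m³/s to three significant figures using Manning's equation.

A = b·y = 27.846 × 0.51 = 14.20 m²
Wide channel: R ≈ y = 0.51 m
Q = (1/n)·A·R^(2/3)·S^(1/2) = (1/0.038) × 14.20 × 0.5100^(2/3) × 0.0011^(1/2) = 7.912 m³/s

7.91 m³/s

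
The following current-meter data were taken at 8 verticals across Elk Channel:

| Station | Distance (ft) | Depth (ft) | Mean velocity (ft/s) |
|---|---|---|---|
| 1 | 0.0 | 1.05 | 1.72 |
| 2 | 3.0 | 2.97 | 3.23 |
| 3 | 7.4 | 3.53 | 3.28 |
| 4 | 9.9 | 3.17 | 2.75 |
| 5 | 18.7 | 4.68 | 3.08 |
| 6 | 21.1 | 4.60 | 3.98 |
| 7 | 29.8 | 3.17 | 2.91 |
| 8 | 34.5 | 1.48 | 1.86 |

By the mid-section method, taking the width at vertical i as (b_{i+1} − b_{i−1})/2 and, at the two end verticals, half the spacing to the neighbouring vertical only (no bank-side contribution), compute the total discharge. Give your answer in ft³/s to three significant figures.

378 ft³/s

w_1 = (3.0 − 0.0)/2 = 1.5 ft; q_1 = 1.72 × 1.05 × 1.5 = 2.709 ft³/s
w_2 = (7.4 − 0.0)/2 = 3.7 ft; q_2 = 3.23 × 2.97 × 3.7 = 35.49 ft³/s
w_3 = (9.9 − 3.0)/2 = 3.45 ft; q_3 = 3.28 × 3.53 × 3.45 = 39.95 ft³/s
w_4 = (18.7 − 7.4)/2 = 5.65 ft; q_4 = 2.75 × 3.17 × 5.65 = 49.25 ft³/s
w_5 = (21.1 − 9.9)/2 = 5.6 ft; q_5 = 3.08 × 4.68 × 5.6 = 80.72 ft³/s
w_6 = (29.8 − 18.7)/2 = 5.55 ft; q_6 = 3.98 × 4.60 × 5.55 = 101.6 ft³/s
w_7 = (34.5 − 21.1)/2 = 6.7 ft; q_7 = 2.91 × 3.17 × 6.7 = 61.81 ft³/s
w_8 = (34.5 − 29.8)/2 = 2.35 ft; q_8 = 1.86 × 1.48 × 2.35 = 6.469 ft³/s
Q = Σ qᵢ = 378.0 ft³/s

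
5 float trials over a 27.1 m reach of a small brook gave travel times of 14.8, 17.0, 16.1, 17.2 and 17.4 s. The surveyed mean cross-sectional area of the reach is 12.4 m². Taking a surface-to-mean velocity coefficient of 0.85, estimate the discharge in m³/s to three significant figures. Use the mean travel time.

17.3 m³/s

t̄ = (14.8 + 17.0 + 16.1 + 17.2 + 17.4) / 5 = 16.5 s
v_surface = L / t̄ = 27.1 / 16.5 = 1.642 m/s
v_mean = 0.85 × 1.642 = 1.396 m/s
Q = A × v_mean = 12.4 × 1.396 = 17.31 m³/s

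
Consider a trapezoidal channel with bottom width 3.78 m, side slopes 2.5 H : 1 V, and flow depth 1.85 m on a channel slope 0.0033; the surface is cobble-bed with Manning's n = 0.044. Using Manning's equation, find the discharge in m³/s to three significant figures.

A = (b + z·y)·y = (3.78 + 2.5×1.85)×1.85 = 15.55 m²
P = b + 2y√(1+z²) = 3.78 + 2×1.85×√(1+2.5²) = 13.74 m
R = A/P = 15.55/13.74 = 1.131 m
Q = (1/n)·A·R^(2/3)·S^(1/2) = (1/0.044) × 15.55 × 1.131^(2/3) × 0.0033^(1/2) = 22.04 m³/s

22.0 m³/s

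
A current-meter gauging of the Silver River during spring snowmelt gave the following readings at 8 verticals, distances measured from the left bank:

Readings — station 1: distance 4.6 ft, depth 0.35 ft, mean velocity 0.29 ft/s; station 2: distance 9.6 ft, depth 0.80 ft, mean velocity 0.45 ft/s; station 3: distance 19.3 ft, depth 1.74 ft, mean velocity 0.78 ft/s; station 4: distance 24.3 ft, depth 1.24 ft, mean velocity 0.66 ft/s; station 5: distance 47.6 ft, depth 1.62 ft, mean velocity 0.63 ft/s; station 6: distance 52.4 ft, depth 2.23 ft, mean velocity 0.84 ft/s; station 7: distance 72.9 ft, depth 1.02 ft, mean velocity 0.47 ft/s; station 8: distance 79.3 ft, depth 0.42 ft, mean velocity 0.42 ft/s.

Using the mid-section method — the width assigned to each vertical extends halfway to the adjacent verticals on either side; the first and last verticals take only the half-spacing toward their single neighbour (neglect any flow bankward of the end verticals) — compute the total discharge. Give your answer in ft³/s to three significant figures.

w_1 = (9.6 − 4.6)/2 = 2.5 ft; q_1 = 0.29 × 0.35 × 2.5 = 0.2538 ft³/s
w_2 = (19.3 − 4.6)/2 = 7.35 ft; q_2 = 0.45 × 0.80 × 7.35 = 2.646 ft³/s
w_3 = (24.3 − 9.6)/2 = 7.35 ft; q_3 = 0.78 × 1.74 × 7.35 = 9.975 ft³/s
w_4 = (47.6 − 19.3)/2 = 14.15 ft; q_4 = 0.66 × 1.24 × 14.15 = 11.58 ft³/s
w_5 = (52.4 − 24.3)/2 = 14.05 ft; q_5 = 0.63 × 1.62 × 14.05 = 14.34 ft³/s
w_6 = (72.9 − 47.6)/2 = 12.65 ft; q_6 = 0.84 × 2.23 × 12.65 = 23.70 ft³/s
w_7 = (79.3 − 52.4)/2 = 13.45 ft; q_7 = 0.47 × 1.02 × 13.45 = 6.448 ft³/s
w_8 = (79.3 − 72.9)/2 = 3.2 ft; q_8 = 0.42 × 0.42 × 3.2 = 0.5645 ft³/s
Q = Σ qᵢ = 69.50 ft³/s

69.5 ft³/s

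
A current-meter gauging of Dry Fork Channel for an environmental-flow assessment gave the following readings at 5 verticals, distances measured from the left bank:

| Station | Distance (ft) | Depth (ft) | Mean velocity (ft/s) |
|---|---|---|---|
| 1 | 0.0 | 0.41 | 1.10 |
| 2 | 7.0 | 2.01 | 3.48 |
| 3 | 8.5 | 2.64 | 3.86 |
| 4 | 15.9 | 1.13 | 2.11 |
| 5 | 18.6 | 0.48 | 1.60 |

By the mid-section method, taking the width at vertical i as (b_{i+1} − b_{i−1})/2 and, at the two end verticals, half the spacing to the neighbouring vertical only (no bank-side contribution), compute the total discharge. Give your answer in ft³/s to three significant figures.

w_1 = (7.0 − 0.0)/2 = 3.5 ft; q_1 = 1.10 × 0.41 × 3.5 = 1.579 ft³/s
w_2 = (8.5 − 0.0)/2 = 4.25 ft; q_2 = 3.48 × 2.01 × 4.25 = 29.73 ft³/s
w_3 = (15.9 − 7.0)/2 = 4.45 ft; q_3 = 3.86 × 2.64 × 4.45 = 45.35 ft³/s
w_4 = (18.6 − 8.5)/2 = 5.05 ft; q_4 = 2.11 × 1.13 × 5.05 = 12.04 ft³/s
w_5 = (18.6 − 15.9)/2 = 1.35 ft; q_5 = 1.60 × 0.48 × 1.35 = 1.037 ft³/s
Q = Σ qᵢ = 89.73 ft³/s

89.7 ft³/s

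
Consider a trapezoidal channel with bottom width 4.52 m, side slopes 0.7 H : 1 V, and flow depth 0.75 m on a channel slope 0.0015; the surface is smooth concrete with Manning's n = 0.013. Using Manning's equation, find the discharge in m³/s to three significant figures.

A = (b + z·y)·y = (4.52 + 0.7×0.75)×0.75 = 3.784 m²
P = b + 2y√(1+z²) = 4.52 + 2×0.75×√(1+0.7²) = 6.351 m
R = A/P = 3.784/6.351 = 0.5958 m
Q = (1/n)·A·R^(2/3)·S^(1/2) = (1/0.013) × 3.784 × 0.5958^(2/3) × 0.0015^(1/2) = 7.981 m³/s

7.98 m³/s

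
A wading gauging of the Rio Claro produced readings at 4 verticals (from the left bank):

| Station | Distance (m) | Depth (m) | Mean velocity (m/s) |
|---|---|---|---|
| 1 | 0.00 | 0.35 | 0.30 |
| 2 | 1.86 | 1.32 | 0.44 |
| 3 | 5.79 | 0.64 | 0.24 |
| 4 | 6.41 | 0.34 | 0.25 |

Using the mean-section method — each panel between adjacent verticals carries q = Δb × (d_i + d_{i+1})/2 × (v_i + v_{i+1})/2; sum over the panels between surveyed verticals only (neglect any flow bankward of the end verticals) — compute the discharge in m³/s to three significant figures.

Panel 1-2: Δb = 1.86 m, d̄ = (0.35+1.32)/2 = 0.835, v̄ = (0.30+0.44)/2 = 0.37 → q = 1.86×0.835×0.37 = 0.5746 m³/s
Panel 2-3: Δb = 3.93 m, d̄ = (1.32+0.64)/2 = 0.98, v̄ = (0.44+0.24)/2 = 0.34 → q = 3.93×0.98×0.34 = 1.309 m³/s
Panel 3-4: Δb = 0.62 m, d̄ = (0.64+0.34)/2 = 0.49, v̄ = (0.24+0.25)/2 = 0.245 → q = 0.62×0.49×0.245 = 0.07443 m³/s
Q = Σ q = 1.959 m³/s

1.96 m³/s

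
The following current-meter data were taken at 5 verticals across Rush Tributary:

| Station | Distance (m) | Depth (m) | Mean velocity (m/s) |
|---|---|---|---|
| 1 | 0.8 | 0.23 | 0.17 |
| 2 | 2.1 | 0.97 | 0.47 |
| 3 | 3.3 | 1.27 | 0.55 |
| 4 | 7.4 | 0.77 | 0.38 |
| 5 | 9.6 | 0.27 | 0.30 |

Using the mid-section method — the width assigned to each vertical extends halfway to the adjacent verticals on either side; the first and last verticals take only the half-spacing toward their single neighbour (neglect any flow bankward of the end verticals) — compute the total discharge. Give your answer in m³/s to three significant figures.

3.46 m³/s

w_1 = (2.1 − 0.8)/2 = 0.65 m; q_1 = 0.17 × 0.23 × 0.65 = 0.02542 m³/s
w_2 = (3.3 − 0.8)/2 = 1.25 m; q_2 = 0.47 × 0.97 × 1.25 = 0.5699 m³/s
w_3 = (7.4 − 2.1)/2 = 2.65 m; q_3 = 0.55 × 1.27 × 2.65 = 1.851 m³/s
w_4 = (9.6 − 3.3)/2 = 3.15 m; q_4 = 0.38 × 0.77 × 3.15 = 0.9217 m³/s
w_5 = (9.6 − 7.4)/2 = 1.1 m; q_5 = 0.30 × 0.27 × 1.1 = 0.08910 m³/s
Q = Σ qᵢ = 3.457 m³/s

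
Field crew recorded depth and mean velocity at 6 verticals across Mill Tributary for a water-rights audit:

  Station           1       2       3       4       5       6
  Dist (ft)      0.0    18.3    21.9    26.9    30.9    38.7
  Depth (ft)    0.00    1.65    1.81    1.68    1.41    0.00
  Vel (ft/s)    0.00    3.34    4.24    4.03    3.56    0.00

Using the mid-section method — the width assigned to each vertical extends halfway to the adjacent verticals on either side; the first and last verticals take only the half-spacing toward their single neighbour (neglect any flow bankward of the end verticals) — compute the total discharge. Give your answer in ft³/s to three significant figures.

w_2 = (21.9 − 0.0)/2 = 10.95 ft; q_2 = 3.34 × 1.65 × 10.95 = 60.35 ft³/s
w_3 = (26.9 − 18.3)/2 = 4.3 ft; q_3 = 4.24 × 1.81 × 4.3 = 33.00 ft³/s
w_4 = (30.9 − 21.9)/2 = 4.5 ft; q_4 = 4.03 × 1.68 × 4.5 = 30.47 ft³/s
w_5 = (38.7 − 26.9)/2 = 5.9 ft; q_5 = 3.56 × 1.41 × 5.9 = 29.62 ft³/s
Stations 1, 6 contribute zero (depth or velocity is 0).
Q = Σ qᵢ = 153.4 ft³/s

153 ft³/s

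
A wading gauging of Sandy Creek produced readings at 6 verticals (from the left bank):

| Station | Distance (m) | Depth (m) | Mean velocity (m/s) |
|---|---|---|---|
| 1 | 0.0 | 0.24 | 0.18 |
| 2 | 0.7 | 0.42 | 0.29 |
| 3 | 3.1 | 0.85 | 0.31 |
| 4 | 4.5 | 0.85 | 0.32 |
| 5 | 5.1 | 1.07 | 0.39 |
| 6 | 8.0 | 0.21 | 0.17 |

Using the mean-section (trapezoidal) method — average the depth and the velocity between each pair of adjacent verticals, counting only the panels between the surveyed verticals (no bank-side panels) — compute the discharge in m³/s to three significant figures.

Panel 1-2: Δb = 0.7 m, d̄ = (0.24+0.42)/2 = 0.33, v̄ = (0.18+0.29)/2 = 0.235 → q = 0.7×0.33×0.235 = 0.05429 m³/s
Panel 2-3: Δb = 2.4 m, d̄ = (0.42+0.85)/2 = 0.635, v̄ = (0.29+0.31)/2 = 0.3 → q = 2.4×0.635×0.3 = 0.4572 m³/s
Panel 3-4: Δb = 1.4 m, d̄ = (0.85+0.85)/2 = 0.85, v̄ = (0.31+0.32)/2 = 0.315 → q = 1.4×0.85×0.315 = 0.3749 m³/s
Panel 4-5: Δb = 0.6 m, d̄ = (0.85+1.07)/2 = 0.96, v̄ = (0.32+0.39)/2 = 0.355 → q = 0.6×0.96×0.355 = 0.2045 m³/s
Panel 5-6: Δb = 2.9 m, d̄ = (1.07+0.21)/2 = 0.64, v̄ = (0.39+0.17)/2 = 0.28 → q = 2.9×0.64×0.28 = 0.5197 m³/s
Q = Σ q = 1.610 m³/s

1.61 m³/s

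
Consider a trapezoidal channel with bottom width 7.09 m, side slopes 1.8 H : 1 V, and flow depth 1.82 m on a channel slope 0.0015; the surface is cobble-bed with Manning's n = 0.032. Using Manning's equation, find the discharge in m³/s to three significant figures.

27.1 m³/s

A = (b + z·y)·y = (7.09 + 1.8×1.82)×1.82 = 18.87 m²
P = b + 2y√(1+z²) = 7.09 + 2×1.82×√(1+1.8²) = 14.59 m
R = A/P = 18.87/14.59 = 1.294 m
Q = (1/n)·A·R^(2/3)·S^(1/2) = (1/0.032) × 18.87 × 1.294^(2/3) × 0.0015^(1/2) = 27.11 m³/s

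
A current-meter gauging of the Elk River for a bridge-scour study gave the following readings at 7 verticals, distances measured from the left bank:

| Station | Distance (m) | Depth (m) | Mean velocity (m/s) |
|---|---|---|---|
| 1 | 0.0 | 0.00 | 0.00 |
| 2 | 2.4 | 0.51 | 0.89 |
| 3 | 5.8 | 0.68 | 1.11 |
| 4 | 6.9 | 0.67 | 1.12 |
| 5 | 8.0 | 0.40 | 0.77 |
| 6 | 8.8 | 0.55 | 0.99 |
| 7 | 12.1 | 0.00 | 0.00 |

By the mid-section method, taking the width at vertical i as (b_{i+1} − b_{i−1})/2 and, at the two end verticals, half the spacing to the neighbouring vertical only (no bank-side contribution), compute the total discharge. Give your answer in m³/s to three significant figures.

5.25 m³/s

w_2 = (5.8 − 0.0)/2 = 2.9 m; q_2 = 0.89 × 0.51 × 2.9 = 1.316 m³/s
w_3 = (6.9 − 2.4)/2 = 2.25 m; q_3 = 1.11 × 0.68 × 2.25 = 1.698 m³/s
w_4 = (8.0 − 5.8)/2 = 1.1 m; q_4 = 1.12 × 0.67 × 1.1 = 0.8254 m³/s
w_5 = (8.8 − 6.9)/2 = 0.95 m; q_5 = 0.77 × 0.40 × 0.95 = 0.2926 m³/s
w_6 = (12.1 − 8.0)/2 = 2.05 m; q_6 = 0.99 × 0.55 × 2.05 = 1.116 m³/s
Stations 1, 7 contribute zero (depth or velocity is 0).
Q = Σ qᵢ = 5.249 m³/s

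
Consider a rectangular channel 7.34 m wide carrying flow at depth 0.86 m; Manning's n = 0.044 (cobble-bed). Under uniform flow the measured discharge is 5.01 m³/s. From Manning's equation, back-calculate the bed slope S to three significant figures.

A = b·y = 7.34 × 0.86 = 6.312 m²
P = b + 2y = 7.34 + 2×0.86 = 9.060 m
R = A/P = 6.312/9.060 = 0.6967 m
S = (Q·n / (1·A·R^(2/3)))² = (5.01×0.044 / (1×6.312×0.7859))² = 0.001974

0.00197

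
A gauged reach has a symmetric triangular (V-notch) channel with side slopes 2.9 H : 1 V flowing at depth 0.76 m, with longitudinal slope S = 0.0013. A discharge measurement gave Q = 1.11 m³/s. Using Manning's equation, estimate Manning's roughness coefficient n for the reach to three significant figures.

A = z·y² = 2.9×0.76² = 1.675 m²
P = 2y√(1+z²) = 2×0.76×√(1+2.9²) = 4.663 m
R = A/P = 1.675/4.663 = 0.3592 m
n = (1/Q)·A·R^(2/3)·S^(1/2) = (1/1.11) × 1.675 × 0.5053 × 0.03606 = 0.02750

0.0275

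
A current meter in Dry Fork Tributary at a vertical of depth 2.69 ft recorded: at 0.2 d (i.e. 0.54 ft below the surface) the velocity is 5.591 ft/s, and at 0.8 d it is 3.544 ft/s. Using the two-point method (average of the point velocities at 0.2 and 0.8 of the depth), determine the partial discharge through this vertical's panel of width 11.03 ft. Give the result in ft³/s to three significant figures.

v̄ = (5.591 + 3.544) / 2 = 4.568 ft/s
q = v̄ × d × w = 4.568 × 2.69 × 11.03 = 135.5 ft³/s

136 ft³/s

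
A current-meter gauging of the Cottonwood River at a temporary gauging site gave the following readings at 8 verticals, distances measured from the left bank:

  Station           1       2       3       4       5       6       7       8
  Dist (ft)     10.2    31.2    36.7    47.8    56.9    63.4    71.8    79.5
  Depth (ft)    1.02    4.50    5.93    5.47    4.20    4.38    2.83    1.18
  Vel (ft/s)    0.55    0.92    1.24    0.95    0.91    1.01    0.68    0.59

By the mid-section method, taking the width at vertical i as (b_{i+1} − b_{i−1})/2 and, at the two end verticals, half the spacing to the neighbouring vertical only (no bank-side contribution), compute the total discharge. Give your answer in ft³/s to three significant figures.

255 ft³/s

w_1 = (31.2 − 10.2)/2 = 10.5 ft; q_1 = 0.55 × 1.02 × 10.5 = 5.891 ft³/s
w_2 = (36.7 − 10.2)/2 = 13.25 ft; q_2 = 0.92 × 4.50 × 13.25 = 54.86 ft³/s
w_3 = (47.8 − 31.2)/2 = 8.3 ft; q_3 = 1.24 × 5.93 × 8.3 = 61.03 ft³/s
w_4 = (56.9 − 36.7)/2 = 10.1 ft; q_4 = 0.95 × 5.47 × 10.1 = 52.48 ft³/s
w_5 = (63.4 − 47.8)/2 = 7.8 ft; q_5 = 0.91 × 4.20 × 7.8 = 29.81 ft³/s
w_6 = (71.8 − 56.9)/2 = 7.45 ft; q_6 = 1.01 × 4.38 × 7.45 = 32.96 ft³/s
w_7 = (79.5 − 63.4)/2 = 8.05 ft; q_7 = 0.68 × 2.83 × 8.05 = 15.49 ft³/s
w_8 = (79.5 − 71.8)/2 = 3.85 ft; q_8 = 0.59 × 1.18 × 3.85 = 2.680 ft³/s
Q = Σ qᵢ = 255.2 ft³/s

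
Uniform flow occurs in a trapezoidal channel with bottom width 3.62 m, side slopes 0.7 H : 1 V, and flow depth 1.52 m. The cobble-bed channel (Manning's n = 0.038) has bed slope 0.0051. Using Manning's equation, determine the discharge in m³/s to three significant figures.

13.1 m³/s

A = (b + z·y)·y = (3.62 + 0.7×1.52)×1.52 = 7.120 m²
P = b + 2y√(1+z²) = 3.62 + 2×1.52×√(1+0.7²) = 7.331 m
R = A/P = 7.120/7.331 = 0.9712 m
Q = (1/n)·A·R^(2/3)·S^(1/2) = (1/0.038) × 7.120 × 0.9712^(2/3) × 0.0051^(1/2) = 13.12 m³/s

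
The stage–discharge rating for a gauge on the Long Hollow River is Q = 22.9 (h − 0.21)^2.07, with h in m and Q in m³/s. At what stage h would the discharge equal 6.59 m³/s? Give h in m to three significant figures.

h − h₀ = (Q/C)^(1/b) = (6.59/22.9)^(1/2.07) = 0.5479 m
h = 0.21 + 0.5479 = 0.7579 m

0.758 m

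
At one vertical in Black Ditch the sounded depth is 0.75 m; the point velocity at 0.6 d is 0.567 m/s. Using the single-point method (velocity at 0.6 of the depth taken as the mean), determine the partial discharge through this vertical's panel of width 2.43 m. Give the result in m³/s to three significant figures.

v̄ = v₀.₆ = 0.567 m/s
q = v̄ × d × w = 0.5670 × 0.75 × 2.43 = 1.033 m³/s

1.03 m³/s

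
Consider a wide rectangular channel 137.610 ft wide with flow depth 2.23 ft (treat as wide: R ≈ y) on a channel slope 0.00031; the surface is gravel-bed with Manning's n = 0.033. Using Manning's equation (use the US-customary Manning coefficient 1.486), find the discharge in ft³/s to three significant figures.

A = b·y = 137.610 × 2.23 = 306.9 ft²
Wide channel: R ≈ y = 2.23 ft
Q = (1.486/n)·A·R^(2/3)·S^(1/2) = (1.486/0.033) × 306.9 × 2.230^(2/3) × 0.00031^(1/2) = 415.3 ft³/s

415 ft³/s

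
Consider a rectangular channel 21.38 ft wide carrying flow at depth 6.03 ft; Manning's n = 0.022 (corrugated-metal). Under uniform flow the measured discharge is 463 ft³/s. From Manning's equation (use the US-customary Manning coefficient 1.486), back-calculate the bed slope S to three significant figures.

A = b·y = 21.38 × 6.03 = 128.9 ft²
P = b + 2y = 21.38 + 2×6.03 = 33.44 ft
R = A/P = 128.9/33.44 = 3.855 ft
S = (Q·n / (1.486·A·R^(2/3)))² = (463×0.022 / (1.486×128.9×2.459))² = 0.0004676

0.000468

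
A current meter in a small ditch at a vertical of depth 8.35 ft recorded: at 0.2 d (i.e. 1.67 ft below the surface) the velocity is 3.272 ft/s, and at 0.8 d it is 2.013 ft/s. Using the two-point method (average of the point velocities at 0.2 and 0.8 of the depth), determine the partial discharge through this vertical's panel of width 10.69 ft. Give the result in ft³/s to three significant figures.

v̄ = (3.272 + 2.013) / 2 = 2.643 ft/s
q = v̄ × d × w = 2.643 × 8.35 × 10.69 = 235.9 ft³/s

236 ft³/s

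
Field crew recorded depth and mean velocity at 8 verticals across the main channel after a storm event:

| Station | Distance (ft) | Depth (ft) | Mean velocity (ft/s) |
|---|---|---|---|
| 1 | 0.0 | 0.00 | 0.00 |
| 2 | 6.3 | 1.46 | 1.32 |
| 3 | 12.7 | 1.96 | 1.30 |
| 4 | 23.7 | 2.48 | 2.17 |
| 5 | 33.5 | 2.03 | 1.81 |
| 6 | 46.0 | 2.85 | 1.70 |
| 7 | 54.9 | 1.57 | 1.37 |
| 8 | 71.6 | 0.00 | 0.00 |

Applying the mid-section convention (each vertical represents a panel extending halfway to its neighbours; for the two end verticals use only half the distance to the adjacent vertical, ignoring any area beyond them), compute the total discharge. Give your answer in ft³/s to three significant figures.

211 ft³/s

w_2 = (12.7 − 0.0)/2 = 6.35 ft; q_2 = 1.32 × 1.46 × 6.35 = 12.24 ft³/s
w_3 = (23.7 − 6.3)/2 = 8.7 ft; q_3 = 1.30 × 1.96 × 8.7 = 22.17 ft³/s
w_4 = (33.5 − 12.7)/2 = 10.4 ft; q_4 = 2.17 × 2.48 × 10.4 = 55.97 ft³/s
w_5 = (46.0 − 23.7)/2 = 11.15 ft; q_5 = 1.81 × 2.03 × 11.15 = 40.97 ft³/s
w_6 = (54.9 − 33.5)/2 = 10.7 ft; q_6 = 1.70 × 2.85 × 10.7 = 51.84 ft³/s
w_7 = (71.6 − 46.0)/2 = 12.8 ft; q_7 = 1.37 × 1.57 × 12.8 = 27.53 ft³/s
Stations 1, 8 contribute zero (depth or velocity is 0).
Q = Σ qᵢ = 210.7 ft³/s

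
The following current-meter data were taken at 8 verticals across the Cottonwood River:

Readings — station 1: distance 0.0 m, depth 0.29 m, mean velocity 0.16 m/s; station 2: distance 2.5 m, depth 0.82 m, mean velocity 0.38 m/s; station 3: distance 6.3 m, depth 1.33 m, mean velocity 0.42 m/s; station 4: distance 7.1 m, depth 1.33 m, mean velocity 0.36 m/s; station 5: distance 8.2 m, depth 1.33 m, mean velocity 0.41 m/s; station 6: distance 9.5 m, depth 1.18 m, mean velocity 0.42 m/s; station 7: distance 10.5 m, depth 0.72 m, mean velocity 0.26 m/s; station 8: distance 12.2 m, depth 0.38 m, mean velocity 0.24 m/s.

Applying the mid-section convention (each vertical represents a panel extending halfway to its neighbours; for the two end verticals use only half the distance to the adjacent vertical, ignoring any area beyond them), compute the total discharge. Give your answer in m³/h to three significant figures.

15600 m³/h

w_1 = (2.5 − 0.0)/2 = 1.25 m; q_1 = 0.16 × 0.29 × 1.25 = 0.05800 m³/s
w_2 = (6.3 − 0.0)/2 = 3.15 m; q_2 = 0.38 × 0.82 × 3.15 = 0.9815 m³/s
w_3 = (7.1 − 2.5)/2 = 2.3 m; q_3 = 0.42 × 1.33 × 2.3 = 1.285 m³/s
w_4 = (8.2 − 6.3)/2 = 0.95 m; q_4 = 0.36 × 1.33 × 0.95 = 0.4549 m³/s
w_5 = (9.5 − 7.1)/2 = 1.2 m; q_5 = 0.41 × 1.33 × 1.2 = 0.6544 m³/s
w_6 = (10.5 − 8.2)/2 = 1.15 m; q_6 = 0.42 × 1.18 × 1.15 = 0.5699 m³/s
w_7 = (12.2 − 9.5)/2 = 1.35 m; q_7 = 0.26 × 0.72 × 1.35 = 0.2527 m³/s
w_8 = (12.2 − 10.5)/2 = 0.85 m; q_8 = 0.24 × 0.38 × 0.85 = 0.07752 m³/s
Q = Σ qᵢ = 4.334 m³/s
= 4.334 × 3600 = 15600 m³/h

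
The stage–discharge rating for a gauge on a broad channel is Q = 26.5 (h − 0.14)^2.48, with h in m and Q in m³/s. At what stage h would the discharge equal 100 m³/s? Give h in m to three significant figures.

h − h₀ = (Q/C)^(1/b) = (100/26.5)^(1/2.48) = 1.708 m
h = 0.14 + 1.708 = 1.848 m

1.85 m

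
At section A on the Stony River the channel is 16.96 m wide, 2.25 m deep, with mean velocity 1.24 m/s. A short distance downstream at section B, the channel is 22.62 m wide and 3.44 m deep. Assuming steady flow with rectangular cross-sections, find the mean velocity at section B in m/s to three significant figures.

0.608 m/s

Q = A₁V₁ = (16.96×2.25) × 1.24 = 47.32 m³/s
A₂ = 22.62 × 3.44 = 77.81 m²
V₂ = Q/A₂ = 47.32/77.81 = 0.6081 m/s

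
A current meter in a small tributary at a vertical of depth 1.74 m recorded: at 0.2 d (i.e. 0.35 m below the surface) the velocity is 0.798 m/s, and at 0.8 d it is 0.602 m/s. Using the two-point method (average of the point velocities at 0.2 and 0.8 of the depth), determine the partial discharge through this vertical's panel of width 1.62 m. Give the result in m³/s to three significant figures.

v̄ = (0.798 + 0.602) / 2 = 0.7000 m/s
q = v̄ × d × w = 0.7000 × 1.74 × 1.62 = 1.973 m³/s

1.97 m³/s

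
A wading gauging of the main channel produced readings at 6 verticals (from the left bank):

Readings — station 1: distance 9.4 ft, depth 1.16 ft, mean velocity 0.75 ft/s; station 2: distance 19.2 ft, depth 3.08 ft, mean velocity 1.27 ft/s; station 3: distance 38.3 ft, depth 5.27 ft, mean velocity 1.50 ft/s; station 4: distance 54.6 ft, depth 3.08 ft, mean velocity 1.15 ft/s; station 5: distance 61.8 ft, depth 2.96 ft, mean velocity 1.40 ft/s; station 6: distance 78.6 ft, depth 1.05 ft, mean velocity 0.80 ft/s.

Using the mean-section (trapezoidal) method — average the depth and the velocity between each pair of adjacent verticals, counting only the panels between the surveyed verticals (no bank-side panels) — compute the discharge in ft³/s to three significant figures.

Panel 1-2: Δb = 9.8 ft, d̄ = (1.16+3.08)/2 = 2.12, v̄ = (0.75+1.27)/2 = 1.01 → q = 9.8×2.12×1.01 = 20.98 ft³/s
Panel 2-3: Δb = 19.1 ft, d̄ = (3.08+5.27)/2 = 4.175, v̄ = (1.27+1.50)/2 = 1.385 → q = 19.1×4.175×1.385 = 110.4 ft³/s
Panel 3-4: Δb = 16.3 ft, d̄ = (5.27+3.08)/2 = 4.175, v̄ = (1.50+1.15)/2 = 1.325 → q = 16.3×4.175×1.325 = 90.17 ft³/s
Panel 4-5: Δb = 7.2 ft, d̄ = (3.08+2.96)/2 = 3.02, v̄ = (1.15+1.40)/2 = 1.275 → q = 7.2×3.02×1.275 = 27.72 ft³/s
Panel 5-6: Δb = 16.8 ft, d̄ = (2.96+1.05)/2 = 2.005, v̄ = (1.40+0.80)/2 = 1.1 → q = 16.8×2.005×1.1 = 37.05 ft³/s
Q = Σ q = 286.4 ft³/s

286 ft³/s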